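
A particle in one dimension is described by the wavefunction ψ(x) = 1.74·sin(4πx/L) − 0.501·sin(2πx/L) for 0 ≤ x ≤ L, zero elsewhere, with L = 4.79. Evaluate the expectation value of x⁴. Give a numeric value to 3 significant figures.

⟨x⁴⟩ = ∫ x⁴·|ψ|² dx / ∫|ψ|² dx (integrals over the domain).
On 0 ≤ x ≤ L (j ≠ l): ∫sin²(jπx/L) dx = L/2, ∫sin(jπx/L)·sin(lπx/L) dx = 0; diagonal moments ∫x·sin²(jπx/L) dx = L²/4, ∫x²·sin²(jπx/L) dx = L³·(1/6 − 1/(4j²π²)); cross terms ∫x·sin(jπx/L)·sin(lπx/L) dx = 0 for j + l even and −4jlL²/(π²(j² − l²)²) for j + l odd, ∫x²·sin(jπx/L)·sin(lπx/L) dx = (−1)^(j+l)·4jlL³/(π²(j² − l²)²); higher powers the same way via product-to-sum and parts.
State is unnormalized: ∫|ψ|² dx = 7.8522, and ∫ψ*·x⁴·ψ dx = 630.54, so ⟨x⁴⟩ = 630.54 / 7.8522.
⟨x⁴⟩ = 80.300.

80.3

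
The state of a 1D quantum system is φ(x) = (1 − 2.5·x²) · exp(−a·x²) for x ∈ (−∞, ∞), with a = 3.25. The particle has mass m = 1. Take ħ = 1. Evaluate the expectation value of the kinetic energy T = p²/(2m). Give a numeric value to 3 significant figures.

3.68

T = −(ħ²/2m) d²/dx², so ⟨T⟩ = −(ħ²/2m) ∫ φ*·φ'' dx / ∫|φ|² dx; with m = 1.
Expand each integrand as polynomial × e^(−2ax²) and use ∫x^(2j)·e^(−2ax²) dx = (2j−1)!!/(4a)^j · √(π/(2a)), odd powers → 0; here √(π/(2a)) = 0.69521. Differentiate with the product rule, d/dx e^(−ax²) = −2ax·e^(−ax²).
State is unnormalized: ∫|φ|² dx = 0.50496, and ∫φ*·(−ħ²/2m · φ'') dx = 1.8567, so ⟨T⟩ = 1.8567 / 0.50496.
⟨T⟩ = 3.6769.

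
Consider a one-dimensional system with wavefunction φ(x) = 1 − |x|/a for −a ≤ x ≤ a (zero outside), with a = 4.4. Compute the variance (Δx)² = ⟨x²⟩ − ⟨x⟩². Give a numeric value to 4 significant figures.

Compute ⟨x⟩ and ⟨x²⟩ separately, then (Δx)² = ⟨x²⟩ − ⟨x⟩².
φ is even, so ∫ over [−a, a] = 2∫₀ᵃ with φ = 1 − x/a there: ∫₀ᵃ (1 − x/a)² dx = a/3, ∫₀ᵃ x²(1 − x/a)² dx = a³/30, ∫₀ᵃ x⁴(1 − x/a)² dx = a⁵/105.
Normalization: ∫|φ|² dx = 2.9333.
⟨x⟩ = 0.0000 and ⟨x²⟩ = 1.9360.
(Δx)² = 1.9360 − (0.0000)² = 1.9360.

1.936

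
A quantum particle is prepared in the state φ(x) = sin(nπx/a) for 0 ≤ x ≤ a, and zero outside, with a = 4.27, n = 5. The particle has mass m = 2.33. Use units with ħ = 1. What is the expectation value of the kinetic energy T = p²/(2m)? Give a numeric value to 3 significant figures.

T = −(ħ²/2m) d²/dx², so ⟨T⟩ = −(ħ²/2m) ∫ φ*·φ'' dx / ∫|φ|² dx; with m = 2.33.
d/dx sin(nπx/a) = (nπ/a)·cos(nπx/a) and d²/dx² sin(nπx/a) = −(nπ/a)²·sin(nπx/a); on 0 ≤ x ≤ a, ∫sin²(nπx/a) dx = a/2 and ∫sin(nπx/a)·cos(nπx/a) dx = 0.
State is unnormalized: ∫|φ|² dx = 2.1350, and ∫φ*·(−ħ²/2m · φ'') dx = 6.2001, so ⟨T⟩ = 6.2001 / 2.1350.
⟨T⟩ = 2.9040.

2.90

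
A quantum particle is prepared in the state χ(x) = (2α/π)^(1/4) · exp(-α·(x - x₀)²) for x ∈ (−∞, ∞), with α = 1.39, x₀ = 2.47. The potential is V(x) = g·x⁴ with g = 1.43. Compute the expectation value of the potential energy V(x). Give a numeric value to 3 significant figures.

62.8

⟨V⟩ = ∫ V(x)·|χ|² dx.
Gaussian moments (u = x − x₀): ∫u^(2j)·e^(−2αu²) du = (2j−1)!!/(4α)^j · √(π/(2α)), odd powers integrate to 0; here √(π/(2α)) = 1.0630.
⟨V⟩ = 62.779.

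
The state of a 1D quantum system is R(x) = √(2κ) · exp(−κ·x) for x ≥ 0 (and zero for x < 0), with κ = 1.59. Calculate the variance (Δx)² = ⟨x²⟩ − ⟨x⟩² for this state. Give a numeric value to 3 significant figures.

Compute ⟨x⟩ and ⟨x²⟩ separately, then (Δx)² = ⟨x²⟩ − ⟨x⟩².
Every integrand reduces to terms xʲ·e^(−2κx) on [0, ∞); use ∫₀^∞ xʲ·e^(−2κx) dx = j!/(2κ)^(j+1).
⟨x⟩ = 0.31447 and ⟨x²⟩ = 0.19778.
(Δx)² = 0.19778 − (0.31447)² = 0.098888.

0.0989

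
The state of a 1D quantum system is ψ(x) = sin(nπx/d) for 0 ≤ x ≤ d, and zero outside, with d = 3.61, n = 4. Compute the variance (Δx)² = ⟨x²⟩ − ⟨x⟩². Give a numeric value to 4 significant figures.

Compute ⟨x⟩ and ⟨x²⟩ separately, then (Δx)² = ⟨x²⟩ − ⟨x⟩².
With sin²θ = (1 − cos2θ)/2 on 0 ≤ x ≤ d: ∫sin²(nπx/d) dx = d/2, ∫x·sin²(nπx/d) dx = d²/4, ∫x²·sin²(nπx/d) dx = d³·(1/6 − 1/(4n²π²)); higher powers xᵏ the same way, integrating xᵏ·cos(2nπx/d) by parts.
Normalization: ∫|ψ|² dx = 1.8050.
⟨x⟩ = 1.8050 and ⟨x²⟩ = 4.3028.
(Δx)² = 4.3028 − (1.8050)² = 1.0447.

1.045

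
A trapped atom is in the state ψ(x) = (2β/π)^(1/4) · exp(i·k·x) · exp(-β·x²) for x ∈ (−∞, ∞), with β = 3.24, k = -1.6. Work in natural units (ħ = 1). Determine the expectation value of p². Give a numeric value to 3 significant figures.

5.80

p² ψ = −ħ² d²ψ/dx²; ⟨p²⟩ = −ħ² ∫ ψ*·ψ'' dx.
Gaussian moments: ∫x^(2j)·e^(−2βx²) dx = (2j−1)!!/(4β)^j · √(π/(2β)), odd powers integrate to 0; here √(π/(2β)) = 0.69629. Derivatives: ψ′ = (ik − 2βx)·ψ, ψ″ = ((ik − 2βx)² − 2β)·ψ; the odd-in-x pieces drop out.
⟨p²⟩ = 5.8000.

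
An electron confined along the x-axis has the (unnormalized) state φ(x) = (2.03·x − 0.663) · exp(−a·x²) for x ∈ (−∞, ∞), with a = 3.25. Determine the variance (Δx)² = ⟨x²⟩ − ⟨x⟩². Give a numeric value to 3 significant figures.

0.0665

Compute ⟨x⟩ and ⟨x²⟩ separately, then (Δx)² = ⟨x²⟩ − ⟨x⟩².
Expand each integrand as polynomial × e^(−2ax²) and use ∫x^(2j)·e^(−2ax²) dx = (2j−1)!!/(4a)^j · √(π/(2a)), odd powers → 0; here √(π/(2a)) = 0.69521.
Normalization: ∫|φ|² dx = 0.52597.
⟨x⟩ = -0.27369 and ⟨x²⟩ = 0.14138.
(Δx)² = 0.14138 − (-0.27369)² = 0.066479.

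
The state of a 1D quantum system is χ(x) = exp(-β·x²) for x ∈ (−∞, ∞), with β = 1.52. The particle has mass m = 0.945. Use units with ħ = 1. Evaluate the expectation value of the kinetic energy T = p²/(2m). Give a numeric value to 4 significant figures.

T = −(ħ²/2m) d²/dx², so ⟨T⟩ = −(ħ²/2m) ∫ χ*·χ'' dx / ∫|χ|² dx; with m = 0.945.
Gaussian moments: ∫x^(2j)·e^(−2βx²) dx = (2j−1)!!/(4β)^j · √(π/(2β)), odd powers integrate to 0; here √(π/(2β)) = 1.0166. Derivatives: d/dx e^(−βx²) = −2βx·e^(−βx²), d²/dx² e^(−βx²) = (4β²x² − 2β)·e^(−βx²).
State is unnormalized: ∫|χ|² dx = 1.0166, and ∫χ*·(−ħ²/2m · χ'') dx = 0.81756, so ⟨T⟩ = 0.81756 / 1.0166.
⟨T⟩ = 0.80423.

0.8042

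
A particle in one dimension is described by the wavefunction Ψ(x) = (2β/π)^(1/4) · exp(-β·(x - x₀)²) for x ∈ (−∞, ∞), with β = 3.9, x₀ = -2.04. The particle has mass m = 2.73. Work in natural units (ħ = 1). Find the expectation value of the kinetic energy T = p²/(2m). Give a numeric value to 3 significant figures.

T = −(ħ²/2m) d²/dx², so ⟨T⟩ = −(ħ²/2m) ∫ Ψ*·Ψ'' dx; with m = 2.73.
Gaussian moments (u = x − x₀): ∫u^(2j)·e^(−2βu²) du = (2j−1)!!/(4β)^j · √(π/(2β)), odd powers integrate to 0; here √(π/(2β)) = 0.63464. Derivatives: d/dx e^(−βu²) = −2βu·e^(−βu²), d²/dx² e^(−βu²) = (4β²u² − 2β)·e^(−βu²).
⟨T⟩ = 0.71429.

0.714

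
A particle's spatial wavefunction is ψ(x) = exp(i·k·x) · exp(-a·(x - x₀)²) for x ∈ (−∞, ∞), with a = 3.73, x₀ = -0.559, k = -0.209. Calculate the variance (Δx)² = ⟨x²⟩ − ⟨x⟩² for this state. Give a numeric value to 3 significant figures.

Compute ⟨x⟩ and ⟨x²⟩ separately, then (Δx)² = ⟨x²⟩ − ⟨x⟩².
Gaussian moments (u = x − x₀): ∫u^(2j)·e^(−2au²) du = (2j−1)!!/(4a)^j · √(π/(2a)), odd powers integrate to 0; here √(π/(2a)) = 0.64894.
Normalization: ∫|ψ|² dx = 0.64894.
⟨x⟩ = -0.55900 and ⟨x²⟩ = 0.37951.
(Δx)² = 0.37951 − (-0.55900)² = 0.067024.

0.0670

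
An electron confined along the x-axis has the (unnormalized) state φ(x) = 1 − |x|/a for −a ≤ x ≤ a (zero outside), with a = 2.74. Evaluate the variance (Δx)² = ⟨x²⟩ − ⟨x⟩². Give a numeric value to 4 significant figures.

0.7508

Compute ⟨x⟩ and ⟨x²⟩ separately, then (Δx)² = ⟨x²⟩ − ⟨x⟩².
φ is even, so ∫ over [−a, a] = 2∫₀ᵃ with φ = 1 − x/a there: ∫₀ᵃ (1 − x/a)² dx = a/3, ∫₀ᵃ x²(1 − x/a)² dx = a³/30, ∫₀ᵃ x⁴(1 − x/a)² dx = a⁵/105.
Normalization: ∫|φ|² dx = 1.8267.
⟨x⟩ = 0.0000 and ⟨x²⟩ = 0.75076.
(Δx)² = 0.75076 − (0.0000)² = 0.75076.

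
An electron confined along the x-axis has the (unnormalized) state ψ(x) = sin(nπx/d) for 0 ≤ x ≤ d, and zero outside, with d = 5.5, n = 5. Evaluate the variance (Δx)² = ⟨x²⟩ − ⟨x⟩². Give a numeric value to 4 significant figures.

2.460

Compute ⟨x⟩ and ⟨x²⟩ separately, then (Δx)² = ⟨x²⟩ − ⟨x⟩².
With sin²θ = (1 − cos2θ)/2 on 0 ≤ x ≤ d: ∫sin²(nπx/d) dx = d/2, ∫x·sin²(nπx/d) dx = d²/4, ∫x²·sin²(nπx/d) dx = d³·(1/6 − 1/(4n²π²)); higher powers xᵏ the same way, integrating xᵏ·cos(2nπx/d) by parts.
Normalization: ∫|ψ|² dx = 2.7500.
⟨x⟩ = 2.7500 and ⟨x²⟩ = 10.022.
(Δx)² = 10.022 − (2.7500)² = 2.4595.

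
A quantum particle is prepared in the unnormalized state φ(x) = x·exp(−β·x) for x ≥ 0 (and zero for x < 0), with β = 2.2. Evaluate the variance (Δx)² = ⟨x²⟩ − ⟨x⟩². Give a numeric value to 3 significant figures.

Compute ⟨x⟩ and ⟨x²⟩ separately, then (Δx)² = ⟨x²⟩ − ⟨x⟩².
Every integrand reduces to terms xʲ·e^(−2βx) on [0, ∞); use ∫₀^∞ xʲ·e^(−2βx) dx = j!/(2β)^(j+1).
Normalization: ∫|φ|² dx = 0.023479.
⟨x⟩ = 0.68182 and ⟨x²⟩ = 0.61983.
(Δx)² = 0.61983 − (0.68182)² = 0.15496.

0.155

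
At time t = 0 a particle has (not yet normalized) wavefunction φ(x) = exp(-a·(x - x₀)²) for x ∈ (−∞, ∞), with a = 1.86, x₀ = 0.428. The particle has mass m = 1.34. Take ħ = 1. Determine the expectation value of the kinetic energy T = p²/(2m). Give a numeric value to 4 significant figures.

0.6940

T = −(ħ²/2m) d²/dx², so ⟨T⟩ = −(ħ²/2m) ∫ φ*·φ'' dx / ∫|φ|² dx; with m = 1.34.
Gaussian moments (u = x − x₀): ∫u^(2j)·e^(−2au²) du = (2j−1)!!/(4a)^j · √(π/(2a)), odd powers integrate to 0; here √(π/(2a)) = 0.91897. Derivatives: d/dx e^(−au²) = −2au·e^(−au²), d²/dx² e^(−au²) = (4a²u² − 2a)·e^(−au²).
State is unnormalized: ∫|φ|² dx = 0.91897, and ∫φ*·(−ħ²/2m · φ'') dx = 0.63780, so ⟨T⟩ = 0.63780 / 0.91897.
⟨T⟩ = 0.69403.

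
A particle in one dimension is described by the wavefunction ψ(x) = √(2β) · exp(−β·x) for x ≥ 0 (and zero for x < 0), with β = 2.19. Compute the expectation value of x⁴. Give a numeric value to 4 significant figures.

⟨x⁴⟩ = ∫ x⁴·|ψ|² dx (integrals over the domain).
Every integrand reduces to terms xʲ·e^(−2βx) on [0, ∞); use ∫₀^∞ xʲ·e^(−2βx) dx = j!/(2β)^(j+1).
⟨x⁴⟩ = 0.065210.

0.06521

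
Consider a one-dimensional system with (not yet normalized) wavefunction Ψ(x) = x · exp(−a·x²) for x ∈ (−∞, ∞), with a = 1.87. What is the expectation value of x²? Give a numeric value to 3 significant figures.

⟨x²⟩ = ∫ x²·|Ψ|² dx / ∫|Ψ|² dx (integrals over the domain).
Expand each integrand as polynomial × e^(−2ax²) and use ∫x^(2j)·e^(−2ax²) dx = (2j−1)!!/(4a)^j · √(π/(2a)), odd powers → 0; here √(π/(2a)) = 0.91651.
State is unnormalized: ∫|Ψ|² dx = 0.12253, and ∫Ψ*·x²·Ψ dx = 0.049142, so ⟨x²⟩ = 0.049142 / 0.12253.
⟨x²⟩ = 0.40107.

0.401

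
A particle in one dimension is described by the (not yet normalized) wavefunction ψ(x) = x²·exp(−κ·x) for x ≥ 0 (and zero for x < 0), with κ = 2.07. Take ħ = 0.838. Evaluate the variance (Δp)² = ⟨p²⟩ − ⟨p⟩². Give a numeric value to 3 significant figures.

Compute ⟨p⟩ and ⟨p²⟩ separately; (Δp)² = ⟨p²⟩ − ⟨p⟩².
Differentiate x²·exp(−κ·x) with the product rule; every integrand then reduces to terms xʲ·e^(−2κx) on [0, ∞), with ∫₀^∞ xʲ·e^(−2κx) dx = j!/(2κ)^(j+1).
Normalization: ∫|ψ|² dx = 0.019734.
⟨p⟩ = 0.0000 and ⟨p²⟩ = 1.0030.
(Δp)² = 1.0030 − (0.0000)² = 1.0030.

1.00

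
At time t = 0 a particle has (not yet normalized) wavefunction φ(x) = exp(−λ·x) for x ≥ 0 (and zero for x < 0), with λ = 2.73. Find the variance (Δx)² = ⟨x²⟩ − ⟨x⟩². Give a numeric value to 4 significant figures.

Compute ⟨x⟩ and ⟨x²⟩ separately, then (Δx)² = ⟨x²⟩ − ⟨x⟩².
Every integrand reduces to terms xʲ·e^(−2λx) on [0, ∞); use ∫₀^∞ xʲ·e^(−2λx) dx = j!/(2λ)^(j+1).
Normalization: ∫|φ|² dx = 0.18315.
⟨x⟩ = 0.18315 and ⟨x²⟩ = 0.067088.
(Δx)² = 0.067088 − (0.18315)² = 0.033544.

0.03354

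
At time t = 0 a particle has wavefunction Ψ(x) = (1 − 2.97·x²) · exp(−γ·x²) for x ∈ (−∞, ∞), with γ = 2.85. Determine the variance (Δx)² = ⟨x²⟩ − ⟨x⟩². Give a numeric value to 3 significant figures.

0.0585

Compute ⟨x⟩ and ⟨x²⟩ separately, then (Δx)² = ⟨x²⟩ − ⟨x⟩².
Expand each integrand as polynomial × e^(−2γx²) and use ∫x^(2j)·e^(−2γx²) dx = (2j−1)!!/(4γ)^j · √(π/(2γ)), odd powers → 0; here √(π/(2γ)) = 0.74240.
Normalization: ∫|Ψ|² dx = 0.50674.
⟨x⟩ = 0.0000 and ⟨x²⟩ = 0.058467.
(Δx)² = 0.058467 − (0.0000)² = 0.058467.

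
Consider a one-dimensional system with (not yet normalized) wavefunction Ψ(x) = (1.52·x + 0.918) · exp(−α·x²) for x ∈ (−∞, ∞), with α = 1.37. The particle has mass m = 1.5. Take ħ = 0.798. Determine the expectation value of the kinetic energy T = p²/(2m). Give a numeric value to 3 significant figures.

0.485

T = −(ħ²/2m) d²/dx², so ⟨T⟩ = −(ħ²/2m) ∫ Ψ*·Ψ'' dx / ∫|Ψ|² dx; with m = 1.5.
Expand each integrand as polynomial × e^(−2αx²) and use ∫x^(2j)·e^(−2αx²) dx = (2j−1)!!/(4α)^j · √(π/(2α)), odd powers → 0; here √(π/(2α)) = 1.0708. Differentiate with the product rule, d/dx e^(−αx²) = −2αx·e^(−αx²).
State is unnormalized: ∫|Ψ|² dx = 1.3538, and ∫Ψ*·(−ħ²/2m · Ψ'') dx = 0.65627, so ⟨T⟩ = 0.65627 / 1.3538.
⟨T⟩ = 0.48475.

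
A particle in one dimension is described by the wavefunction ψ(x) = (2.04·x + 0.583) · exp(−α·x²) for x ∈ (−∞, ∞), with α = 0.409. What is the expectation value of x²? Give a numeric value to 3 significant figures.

1.69

⟨x²⟩ = ∫ x²·|ψ|² dx / ∫|ψ|² dx (integrals over the domain).
Expand each integrand as polynomial × e^(−2αx²) and use ∫x^(2j)·e^(−2αx²) dx = (2j−1)!!/(4α)^j · √(π/(2α)), odd powers → 0; here √(π/(2α)) = 1.9597.
State is unnormalized: ∫|ψ|² dx = 5.6512, and ∫ψ*·x²·ψ dx = 9.5486, so ⟨x²⟩ = 9.5486 / 5.6512.
⟨x²⟩ = 1.6896.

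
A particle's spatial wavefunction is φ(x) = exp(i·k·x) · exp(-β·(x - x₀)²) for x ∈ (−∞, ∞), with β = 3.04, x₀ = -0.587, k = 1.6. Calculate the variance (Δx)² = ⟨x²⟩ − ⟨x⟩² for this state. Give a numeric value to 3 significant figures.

0.0822

Compute ⟨x⟩ and ⟨x²⟩ separately, then (Δx)² = ⟨x²⟩ − ⟨x⟩².
Gaussian moments (u = x − x₀): ∫u^(2j)·e^(−2βu²) du = (2j−1)!!/(4β)^j · √(π/(2β)), odd powers integrate to 0; here √(π/(2β)) = 0.71882.
Normalization: ∫|φ|² dx = 0.71882.
⟨x⟩ = -0.58700 and ⟨x²⟩ = 0.42681.
(Δx)² = 0.42681 − (-0.58700)² = 0.082237.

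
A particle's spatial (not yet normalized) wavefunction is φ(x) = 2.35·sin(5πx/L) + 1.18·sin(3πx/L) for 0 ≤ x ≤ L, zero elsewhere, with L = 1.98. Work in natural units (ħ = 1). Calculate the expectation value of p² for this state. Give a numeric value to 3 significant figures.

54.8

p² φ = −ħ² d²φ/dx²; ⟨p²⟩ = −ħ² ∫ φ*·φ'' dx / ∫|φ|² dx.
d²/dx² sin(jπx/L) = −(jπ/L)²·sin(jπx/L); on 0 ≤ x ≤ L, ∫sin²(jπx/L) dx = L/2 and ∫sin(jπx/L)·sin(lπx/L) dx = 0 for j ≠ l, so only diagonal terms survive in ∫|φ|² and ∫φ·φ″; ∫φ·φ′ dx = [φ²/2] between the walls = 0.
State is unnormalized: ∫|φ|² dx = 6.8458, and ∫φ*·(−ħ² φ'') dx = 375.33, so ⟨p²⟩ = 375.33 / 6.8458.
⟨p²⟩ = 54.827.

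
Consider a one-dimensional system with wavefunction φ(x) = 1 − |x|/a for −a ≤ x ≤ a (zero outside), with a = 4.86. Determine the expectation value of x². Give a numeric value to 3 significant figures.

2.36

⟨x²⟩ = ∫ x²·|φ|² dx / ∫|φ|² dx (integrals over the domain).
φ is even, so ∫ over [−a, a] = 2∫₀ᵃ with φ = 1 − x/a there: ∫₀ᵃ (1 − x/a)² dx = a/3, ∫₀ᵃ x²(1 − x/a)² dx = a³/30, ∫₀ᵃ x⁴(1 − x/a)² dx = a⁵/105.
State is unnormalized: ∫|φ|² dx = 3.2400, and ∫φ*·x²·φ dx = 7.6528, so ⟨x²⟩ = 7.6528 / 3.2400.
⟨x²⟩ = 2.3620.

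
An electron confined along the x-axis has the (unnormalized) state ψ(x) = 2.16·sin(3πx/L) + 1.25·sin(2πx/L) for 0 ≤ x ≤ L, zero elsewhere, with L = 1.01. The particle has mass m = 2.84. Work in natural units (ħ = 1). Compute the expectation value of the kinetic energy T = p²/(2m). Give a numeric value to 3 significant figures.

13.2

T = −(ħ²/2m) d²/dx², so ⟨T⟩ = −(ħ²/2m) ∫ ψ*·ψ'' dx / ∫|ψ|² dx; with m = 2.84.
d²/dx² sin(jπx/L) = −(jπ/L)²·sin(jπx/L); on 0 ≤ x ≤ L, ∫sin²(jπx/L) dx = L/2 and ∫sin(jπx/L)·sin(lπx/L) dx = 0 for j ≠ l, so only diagonal terms survive in ∫|ψ|² and ∫ψ·ψ″; ∫ψ·ψ′ dx = [ψ²/2] between the walls = 0.
State is unnormalized: ∫|ψ|² dx = 3.1452, and ∫ψ*·(−ħ²/2m · ψ'') dx = 41.496, so ⟨T⟩ = 41.496 / 3.1452.
⟨T⟩ = 13.194.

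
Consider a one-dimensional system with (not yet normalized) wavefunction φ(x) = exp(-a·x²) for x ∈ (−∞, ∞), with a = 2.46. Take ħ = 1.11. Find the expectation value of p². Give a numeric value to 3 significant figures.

p² φ = −ħ² d²φ/dx²; ⟨p²⟩ = −ħ² ∫ φ*·φ'' dx / ∫|φ|² dx.
Gaussian moments: ∫x^(2j)·e^(−2ax²) dx = (2j−1)!!/(4a)^j · √(π/(2a)), odd powers integrate to 0; here √(π/(2a)) = 0.79908. Derivatives: d/dx e^(−ax²) = −2ax·e^(−ax²), d²/dx² e^(−ax²) = (4a²x² − 2a)·e^(−ax²).
State is unnormalized: ∫|φ|² dx = 0.79908, and ∫φ*·(−ħ² φ'') dx = 2.4220, so ⟨p²⟩ = 2.4220 / 0.79908.
⟨p²⟩ = 3.0310.

3.03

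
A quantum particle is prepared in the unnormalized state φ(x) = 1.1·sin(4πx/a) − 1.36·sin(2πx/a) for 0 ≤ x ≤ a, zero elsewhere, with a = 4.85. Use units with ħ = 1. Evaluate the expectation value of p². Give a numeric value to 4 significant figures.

p² φ = −ħ² d²φ/dx²; ⟨p²⟩ = −ħ² ∫ φ*·φ'' dx / ∫|φ|² dx.
d²/dx² sin(jπx/a) = −(jπ/a)²·sin(jπx/a); on 0 ≤ x ≤ a, ∫sin²(jπx/a) dx = a/2 and ∫sin(jπx/a)·sin(lπx/a) dx = 0 for j ≠ l, so only diagonal terms survive in ∫|φ|² and ∫φ·φ″; ∫φ·φ′ dx = [φ²/2] between the walls = 0.
State is unnormalized: ∫|φ|² dx = 7.4195, and ∫φ*·(−ħ² φ'') dx = 27.226, so ⟨p²⟩ = 27.226 / 7.4195.
⟨p²⟩ = 3.6695.

3.670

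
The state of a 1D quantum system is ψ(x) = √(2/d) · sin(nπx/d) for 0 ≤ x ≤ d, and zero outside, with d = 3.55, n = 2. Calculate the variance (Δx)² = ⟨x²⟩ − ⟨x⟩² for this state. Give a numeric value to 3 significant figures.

0.891

Compute ⟨x⟩ and ⟨x²⟩ separately, then (Δx)² = ⟨x²⟩ − ⟨x⟩².
With sin²θ = (1 − cos2θ)/2 on 0 ≤ x ≤ d: ∫sin²(nπx/d) dx = d/2, ∫x·sin²(nπx/d) dx = d²/4, ∫x²·sin²(nπx/d) dx = d³·(1/6 − 1/(4n²π²)); higher powers xᵏ the same way, integrating xᵏ·cos(2nπx/d) by parts.
⟨x⟩ = 1.7750 and ⟨x²⟩ = 4.0412.
(Δx)² = 4.0412 − (1.7750)² = 0.89060.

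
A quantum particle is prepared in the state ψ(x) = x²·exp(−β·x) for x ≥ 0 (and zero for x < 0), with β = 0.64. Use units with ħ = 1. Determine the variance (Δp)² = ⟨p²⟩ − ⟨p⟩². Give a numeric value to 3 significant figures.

Compute ⟨p⟩ and ⟨p²⟩ separately; (Δp)² = ⟨p²⟩ − ⟨p⟩².
Differentiate x²·exp(−β·x) with the product rule; every integrand then reduces to terms xʲ·e^(−2βx) on [0, ∞), with ∫₀^∞ xʲ·e^(−2βx) dx = j!/(2β)^(j+1).
Normalization: ∫|ψ|² dx = 6.9849.
⟨p⟩ = 0.0000 and ⟨p²⟩ = 0.13653.
(Δp)² = 0.13653 − (0.0000)² = 0.13653.

0.137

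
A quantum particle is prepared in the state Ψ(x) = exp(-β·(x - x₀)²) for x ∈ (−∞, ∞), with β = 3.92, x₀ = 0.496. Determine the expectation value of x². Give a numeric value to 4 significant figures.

0.3098

⟨x²⟩ = ∫ x²·|Ψ|² dx / ∫|Ψ|² dx (integrals over the domain).
Gaussian moments (u = x − x₀): ∫u^(2j)·e^(−2βu²) du = (2j−1)!!/(4β)^j · √(π/(2β)), odd powers integrate to 0; here √(π/(2β)) = 0.63302.
State is unnormalized: ∫|Ψ|² dx = 0.63302, and ∫Ψ*·x²·Ψ dx = 0.19610, so ⟨x²⟩ = 0.19610 / 0.63302.
⟨x²⟩ = 0.30979.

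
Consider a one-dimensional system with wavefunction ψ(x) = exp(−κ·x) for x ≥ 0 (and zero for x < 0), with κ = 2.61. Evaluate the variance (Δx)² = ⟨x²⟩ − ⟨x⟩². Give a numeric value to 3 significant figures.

0.0367

Compute ⟨x⟩ and ⟨x²⟩ separately, then (Δx)² = ⟨x²⟩ − ⟨x⟩².
Every integrand reduces to terms xʲ·e^(−2κx) on [0, ∞); use ∫₀^∞ xʲ·e^(−2κx) dx = j!/(2κ)^(j+1).
Normalization: ∫|ψ|² dx = 0.19157.
⟨x⟩ = 0.19157 and ⟨x²⟩ = 0.073399.
(Δx)² = 0.073399 − (0.19157)² = 0.036699.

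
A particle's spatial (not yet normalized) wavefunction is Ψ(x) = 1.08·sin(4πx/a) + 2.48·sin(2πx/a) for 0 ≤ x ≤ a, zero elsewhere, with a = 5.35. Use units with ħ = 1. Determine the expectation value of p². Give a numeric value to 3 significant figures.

2.04

p² Ψ = −ħ² d²Ψ/dx²; ⟨p²⟩ = −ħ² ∫ Ψ*·Ψ'' dx / ∫|Ψ|² dx.
d²/dx² sin(jπx/a) = −(jπ/a)²·sin(jπx/a); on 0 ≤ x ≤ a, ∫sin²(jπx/a) dx = a/2 and ∫sin(jπx/a)·sin(lπx/a) dx = 0 for j ≠ l, so only diagonal terms survive in ∫|Ψ|² and ∫Ψ·Ψ″; ∫Ψ·Ψ′ dx = [Ψ²/2] between the walls = 0.
State is unnormalized: ∫|Ψ|² dx = 19.572, and ∫Ψ*·(−ħ² Ψ'') dx = 39.906, so ⟨p²⟩ = 39.906 / 19.572.
⟨p²⟩ = 2.0389.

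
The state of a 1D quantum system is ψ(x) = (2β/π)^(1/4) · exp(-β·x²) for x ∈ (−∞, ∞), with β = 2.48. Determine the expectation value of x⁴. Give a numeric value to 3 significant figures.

⟨x⁴⟩ = ∫ x⁴·|ψ|² dx (integrals over the domain).
Gaussian moments: ∫x^(2j)·e^(−2βx²) dx = (2j−1)!!/(4β)^j · √(π/(2β)), odd powers integrate to 0; here √(π/(2β)) = 0.79586.
⟨x⁴⟩ = 0.030486.

0.0305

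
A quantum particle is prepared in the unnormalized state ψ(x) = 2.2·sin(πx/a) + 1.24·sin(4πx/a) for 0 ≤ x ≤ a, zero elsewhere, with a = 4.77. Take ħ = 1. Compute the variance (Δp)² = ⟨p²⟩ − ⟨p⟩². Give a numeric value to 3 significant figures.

2.00

Compute ⟨p⟩ and ⟨p²⟩ separately; (Δp)² = ⟨p²⟩ − ⟨p⟩².
d²/dx² sin(jπx/a) = −(jπ/a)²·sin(jπx/a); on 0 ≤ x ≤ a, ∫sin²(jπx/a) dx = a/2 and ∫sin(jπx/a)·sin(lπx/a) dx = 0 for j ≠ l, so only diagonal terms survive in ∫|ψ|² and ∫ψ·ψ″; ∫ψ·ψ′ dx = [ψ²/2] between the walls = 0.
Normalization: ∫|ψ|² dx = 15.211.
⟨p⟩ = 0.0000 and ⟨p²⟩ = 2.0025.
(Δp)² = 2.0025 − (0.0000)² = 2.0025.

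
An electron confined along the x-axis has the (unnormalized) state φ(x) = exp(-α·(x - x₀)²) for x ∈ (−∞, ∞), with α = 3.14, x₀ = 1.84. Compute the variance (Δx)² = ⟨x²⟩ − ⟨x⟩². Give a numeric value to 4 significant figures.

Compute ⟨x⟩ and ⟨x²⟩ separately, then (Δx)² = ⟨x²⟩ − ⟨x⟩².
Gaussian moments (u = x − x₀): ∫u^(2j)·e^(−2αu²) du = (2j−1)!!/(4α)^j · √(π/(2α)), odd powers integrate to 0; here √(π/(2α)) = 0.70729.
Normalization: ∫|φ|² dx = 0.70729.
⟨x⟩ = 1.8400 and ⟨x²⟩ = 3.4652.
(Δx)² = 3.4652 − (1.8400)² = 0.079618.

0.07962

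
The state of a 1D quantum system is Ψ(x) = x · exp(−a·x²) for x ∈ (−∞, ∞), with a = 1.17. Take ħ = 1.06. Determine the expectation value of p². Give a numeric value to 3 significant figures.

p² Ψ = −ħ² d²Ψ/dx²; ⟨p²⟩ = −ħ² ∫ Ψ*·Ψ'' dx / ∫|Ψ|² dx.
Expand each integrand as polynomial × e^(−2ax²) and use ∫x^(2j)·e^(−2ax²) dx = (2j−1)!!/(4a)^j · √(π/(2a)), odd powers → 0; here √(π/(2a)) = 1.1587. Differentiate with the product rule, d/dx e^(−ax²) = −2ax·e^(−ax²).
State is unnormalized: ∫|Ψ|² dx = 0.24758, and ∫Ψ*·(−ħ² Ψ'') dx = 0.97643, so ⟨p²⟩ = 0.97643 / 0.24758.
⟨p²⟩ = 3.9438.

3.94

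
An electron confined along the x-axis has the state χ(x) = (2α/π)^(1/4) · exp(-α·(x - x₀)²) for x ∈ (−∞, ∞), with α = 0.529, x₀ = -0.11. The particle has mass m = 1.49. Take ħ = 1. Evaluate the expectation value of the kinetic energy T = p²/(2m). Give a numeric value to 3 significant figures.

T = −(ħ²/2m) d²/dx², so ⟨T⟩ = −(ħ²/2m) ∫ χ*·χ'' dx; with m = 1.49.
Gaussian moments (u = x − x₀): ∫u^(2j)·e^(−2αu²) du = (2j−1)!!/(4α)^j · √(π/(2α)), odd powers integrate to 0; here √(π/(2α)) = 1.7232. Derivatives: d/dx e^(−αu²) = −2αu·e^(−αu²), d²/dx² e^(−αu²) = (4α²u² − 2α)·e^(−αu²).
⟨T⟩ = 0.17752.

0.178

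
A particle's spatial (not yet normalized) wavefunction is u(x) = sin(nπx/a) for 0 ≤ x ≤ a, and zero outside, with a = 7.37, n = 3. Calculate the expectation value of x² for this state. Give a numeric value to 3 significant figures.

⟨x²⟩ = ∫ x²·|u|² dx / ∫|u|² dx (integrals over the domain).
With sin²θ = (1 − cos2θ)/2 on 0 ≤ x ≤ a: ∫sin²(nπx/a) dx = a/2, ∫x·sin²(nπx/a) dx = a²/4, ∫x²·sin²(nπx/a) dx = a³·(1/6 − 1/(4n²π²)); higher powers xᵏ the same way, integrating xᵏ·cos(2nπx/a) by parts.
State is unnormalized: ∫|u|² dx = 3.6850, and ∫u*·x²·u dx = 65.593, so ⟨x²⟩ = 65.593 / 3.6850.
⟨x²⟩ = 17.800.

17.8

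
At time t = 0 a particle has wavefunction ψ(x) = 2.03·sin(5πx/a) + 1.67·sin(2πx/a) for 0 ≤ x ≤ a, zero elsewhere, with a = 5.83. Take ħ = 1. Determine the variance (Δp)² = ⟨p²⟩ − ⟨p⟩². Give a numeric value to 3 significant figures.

Compute ⟨p⟩ and ⟨p²⟩ separately; (Δp)² = ⟨p²⟩ − ⟨p⟩².
d²/dx² sin(jπx/a) = −(jπ/a)²·sin(jπx/a); on 0 ≤ x ≤ a, ∫sin²(jπx/a) dx = a/2 and ∫sin(jπx/a)·sin(lπx/a) dx = 0 for j ≠ l, so only diagonal terms survive in ∫|ψ|² and ∫ψ·ψ″; ∫ψ·ψ′ dx = [ψ²/2] between the walls = 0.
Normalization: ∫|ψ|² dx = 20.142.
⟨p⟩ = 0.0000 and ⟨p²⟩ = 4.7982.
(Δp)² = 4.7982 − (0.0000)² = 4.7982.

4.80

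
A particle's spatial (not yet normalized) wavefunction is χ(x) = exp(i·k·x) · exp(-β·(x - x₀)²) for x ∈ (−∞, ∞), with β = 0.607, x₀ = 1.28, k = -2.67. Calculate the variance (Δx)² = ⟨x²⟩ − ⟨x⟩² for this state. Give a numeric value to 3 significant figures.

Compute ⟨x⟩ and ⟨x²⟩ separately, then (Δx)² = ⟨x²⟩ − ⟨x⟩².
Gaussian moments (u = x − x₀): ∫u^(2j)·e^(−2βu²) du = (2j−1)!!/(4β)^j · √(π/(2β)), odd powers integrate to 0; here √(π/(2β)) = 1.6087.
Normalization: ∫|χ|² dx = 1.6087.
⟨x⟩ = 1.2800 and ⟨x²⟩ = 2.0503.
(Δx)² = 2.0503 − (1.2800)² = 0.41186.

0.412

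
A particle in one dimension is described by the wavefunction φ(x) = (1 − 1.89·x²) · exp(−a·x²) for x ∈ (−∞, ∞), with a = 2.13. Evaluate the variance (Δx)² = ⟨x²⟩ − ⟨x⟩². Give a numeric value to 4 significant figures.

Compute ⟨x⟩ and ⟨x²⟩ separately, then (Δx)² = ⟨x²⟩ − ⟨x⟩².
Expand each integrand as polynomial × e^(−2ax²) and use ∫x^(2j)·e^(−2ax²) dx = (2j−1)!!/(4a)^j · √(π/(2a)), odd powers → 0; here √(π/(2a)) = 0.85876.
Normalization: ∫|φ|² dx = 0.60453.
⟨x⟩ = 0.0000 and ⟨x²⟩ = 0.067883.
(Δx)² = 0.067883 − (0.0000)² = 0.067883.

0.06788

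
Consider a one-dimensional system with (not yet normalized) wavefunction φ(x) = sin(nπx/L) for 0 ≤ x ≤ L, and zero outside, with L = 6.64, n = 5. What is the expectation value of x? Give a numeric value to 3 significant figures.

3.32

⟨x⟩ = ∫ x·|φ|² dx / ∫|φ|² dx (integrals over the domain).
With sin²θ = (1 − cos2θ)/2 on 0 ≤ x ≤ L: ∫sin²(nπx/L) dx = L/2, ∫x·sin²(nπx/L) dx = L²/4, ∫x²·sin²(nπx/L) dx = L³·(1/6 − 1/(4n²π²)); higher powers xᵏ the same way, integrating xᵏ·cos(2nπx/L) by parts.
State is unnormalized: ∫|φ|² dx = 3.3200, and ∫φ*·x·φ dx = 11.022, so ⟨x⟩ = 11.022 / 3.3200.
⟨x⟩ = 3.3200.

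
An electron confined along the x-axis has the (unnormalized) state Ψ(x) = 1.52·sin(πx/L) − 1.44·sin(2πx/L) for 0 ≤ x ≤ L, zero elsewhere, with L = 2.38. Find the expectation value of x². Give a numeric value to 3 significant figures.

2.72

⟨x²⟩ = ∫ x²·|Ψ|² dx / ∫|Ψ|² dx (integrals over the domain).
On 0 ≤ x ≤ L (j ≠ l): ∫sin²(jπx/L) dx = L/2, ∫sin(jπx/L)·sin(lπx/L) dx = 0; diagonal moments ∫x·sin²(jπx/L) dx = L²/4, ∫x²·sin²(jπx/L) dx = L³·(1/6 − 1/(4j²π²)); cross terms ∫x·sin(jπx/L)·sin(lπx/L) dx = 0 for j + l even and −4jlL²/(π²(j² − l²)²) for j + l odd, ∫x²·sin(jπx/L)·sin(lπx/L) dx = (−1)^(j+l)·4jlL³/(π²(j² − l²)²); higher powers the same way via product-to-sum and parts.
State is unnormalized: ∫|Ψ|² dx = 5.2170, and ∫Ψ*·x²·Ψ dx = 14.199, so ⟨x²⟩ = 14.199 / 5.2170.
⟨x²⟩ = 2.7218.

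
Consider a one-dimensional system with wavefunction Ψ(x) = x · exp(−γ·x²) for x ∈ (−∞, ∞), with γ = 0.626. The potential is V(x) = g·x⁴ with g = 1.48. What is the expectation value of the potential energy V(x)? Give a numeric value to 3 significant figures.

3.54

⟨V⟩ = ∫ V(x)·|Ψ|² dx / ∫|Ψ|² dx.
Expand each integrand as polynomial × e^(−2γx²) and use ∫x^(2j)·e^(−2γx²) dx = (2j−1)!!/(4γ)^j · √(π/(2γ)), odd powers → 0; here √(π/(2γ)) = 1.5841.
State is unnormalized: ∫|Ψ|² dx = 0.63261, and ∫Ψ*·V(x)·Ψ dx = 2.2399, so ⟨V⟩ = 2.2399 / 0.63261.
⟨V⟩ = 3.5407.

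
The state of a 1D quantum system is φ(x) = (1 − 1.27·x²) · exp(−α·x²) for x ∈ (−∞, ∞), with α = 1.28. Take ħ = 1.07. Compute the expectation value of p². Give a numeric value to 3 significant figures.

p² φ = −ħ² d²φ/dx²; ⟨p²⟩ = −ħ² ∫ φ*·φ'' dx / ∫|φ|² dx.
Expand each integrand as polynomial × e^(−2αx²) and use ∫x^(2j)·e^(−2αx²) dx = (2j−1)!!/(4α)^j · √(π/(2α)), odd powers → 0; here √(π/(2α)) = 1.1078. Differentiate with the product rule, d/dx e^(−αx²) = −2αx·e^(−αx²).
State is unnormalized: ∫|φ|² dx = 0.76270, and ∫φ*·(−ħ² φ'') dx = 3.1280, so ⟨p²⟩ = 3.1280 / 0.76270.
⟨p²⟩ = 4.1012.

4.10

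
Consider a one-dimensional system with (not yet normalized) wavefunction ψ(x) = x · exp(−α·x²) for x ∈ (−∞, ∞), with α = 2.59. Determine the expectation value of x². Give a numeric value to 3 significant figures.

⟨x²⟩ = ∫ x²·|ψ|² dx / ∫|ψ|² dx (integrals over the domain).
Expand each integrand as polynomial × e^(−2αx²) and use ∫x^(2j)·e^(−2αx²) dx = (2j−1)!!/(4α)^j · √(π/(2α)), odd powers → 0; here √(π/(2α)) = 0.77877.
State is unnormalized: ∫|ψ|² dx = 0.075171, and ∫ψ*·x²·ψ dx = 0.021768, so ⟨x²⟩ = 0.021768 / 0.075171.
⟨x²⟩ = 0.28958.

0.290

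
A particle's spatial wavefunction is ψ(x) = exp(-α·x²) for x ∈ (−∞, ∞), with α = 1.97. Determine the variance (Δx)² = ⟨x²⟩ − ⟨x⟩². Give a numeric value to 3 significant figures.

0.127

Compute ⟨x⟩ and ⟨x²⟩ separately, then (Δx)² = ⟨x²⟩ − ⟨x⟩².
Gaussian moments: ∫x^(2j)·e^(−2αx²) dx = (2j−1)!!/(4α)^j · √(π/(2α)), odd powers integrate to 0; here √(π/(2α)) = 0.89295.
Normalization: ∫|ψ|² dx = 0.89295.
⟨x⟩ = 0.0000 and ⟨x²⟩ = 0.12690.
(Δx)² = 0.12690 − (0.0000)² = 0.12690.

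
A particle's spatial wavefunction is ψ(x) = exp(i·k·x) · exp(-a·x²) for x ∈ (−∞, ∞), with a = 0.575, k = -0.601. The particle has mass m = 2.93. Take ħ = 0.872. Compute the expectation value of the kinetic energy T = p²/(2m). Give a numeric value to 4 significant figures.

0.1215

T = −(ħ²/2m) d²/dx², so ⟨T⟩ = −(ħ²/2m) ∫ ψ*·ψ'' dx / ∫|ψ|² dx; with m = 2.93.
Gaussian moments: ∫x^(2j)·e^(−2ax²) dx = (2j−1)!!/(4a)^j · √(π/(2a)), odd powers integrate to 0; here √(π/(2a)) = 1.6528. Derivatives: ψ′ = (ik − 2ax)·ψ, ψ″ = ((ik − 2ax)² − 2a)·ψ; the odd-in-x pieces drop out.
State is unnormalized: ∫|ψ|² dx = 1.6528, and ∫ψ*·(−ħ²/2m · ψ'') dx = 0.20078, so ⟨T⟩ = 0.20078 / 1.6528.
⟨T⟩ = 0.12148.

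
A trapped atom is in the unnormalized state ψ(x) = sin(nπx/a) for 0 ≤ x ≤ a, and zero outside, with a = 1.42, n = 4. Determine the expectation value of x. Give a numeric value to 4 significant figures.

0.7100

⟨x⟩ = ∫ x·|ψ|² dx / ∫|ψ|² dx (integrals over the domain).
With sin²θ = (1 − cos2θ)/2 on 0 ≤ x ≤ a: ∫sin²(nπx/a) dx = a/2, ∫x·sin²(nπx/a) dx = a²/4, ∫x²·sin²(nπx/a) dx = a³·(1/6 − 1/(4n²π²)); higher powers xᵏ the same way, integrating xᵏ·cos(2nπx/a) by parts.
State is unnormalized: ∫|ψ|² dx = 0.71000, and ∫ψ*·x·ψ dx = 0.50410, so ⟨x⟩ = 0.50410 / 0.71000.
⟨x⟩ = 0.71000.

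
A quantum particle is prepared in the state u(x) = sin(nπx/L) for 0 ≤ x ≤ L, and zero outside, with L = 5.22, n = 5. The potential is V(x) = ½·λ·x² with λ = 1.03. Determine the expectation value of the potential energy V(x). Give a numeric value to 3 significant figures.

⟨V⟩ = ∫ V(x)·|u|² dx / ∫|u|² dx.
With sin²θ = (1 − cos2θ)/2 on 0 ≤ x ≤ L: ∫sin²(nπx/L) dx = L/2, ∫x·sin²(nπx/L) dx = L²/4, ∫x²·sin²(nπx/L) dx = L³·(1/6 − 1/(4n²π²)); higher powers xᵏ the same way, integrating xᵏ·cos(2nπx/L) by parts.
State is unnormalized: ∫|u|² dx = 2.6100, and ∫u*·V(x)·u dx = 12.134, so ⟨V⟩ = 12.134 / 2.6100.
⟨V⟩ = 4.6492.

4.65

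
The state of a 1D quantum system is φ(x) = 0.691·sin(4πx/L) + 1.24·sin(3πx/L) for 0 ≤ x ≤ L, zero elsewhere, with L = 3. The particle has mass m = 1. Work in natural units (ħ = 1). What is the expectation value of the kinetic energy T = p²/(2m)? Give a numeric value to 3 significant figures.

5.84

T = −(ħ²/2m) d²/dx², so ⟨T⟩ = −(ħ²/2m) ∫ φ*·φ'' dx / ∫|φ|² dx; with m = 1.
d²/dx² sin(jπx/L) = −(jπ/L)²·sin(jπx/L); on 0 ≤ x ≤ L, ∫sin²(jπx/L) dx = L/2 and ∫sin(jπx/L)·sin(lπx/L) dx = 0 for j ≠ l, so only diagonal terms survive in ∫|φ|² and ∫φ·φ″; ∫φ·φ′ dx = [φ²/2] between the walls = 0.
State is unnormalized: ∫|φ|² dx = 3.0226, and ∫φ*·(−ħ²/2m · φ'') dx = 17.665, so ⟨T⟩ = 17.665 / 3.0226.
⟨T⟩ = 5.8443.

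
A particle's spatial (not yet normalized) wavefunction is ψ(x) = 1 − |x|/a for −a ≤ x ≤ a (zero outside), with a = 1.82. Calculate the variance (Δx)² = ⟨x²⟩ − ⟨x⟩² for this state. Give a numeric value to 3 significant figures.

0.331

Compute ⟨x⟩ and ⟨x²⟩ separately, then (Δx)² = ⟨x²⟩ − ⟨x⟩².
ψ is even, so ∫ over [−a, a] = 2∫₀ᵃ with ψ = 1 − x/a there: ∫₀ᵃ (1 − x/a)² dx = a/3, ∫₀ᵃ x²(1 − x/a)² dx = a³/30, ∫₀ᵃ x⁴(1 − x/a)² dx = a⁵/105.
Normalization: ∫|ψ|² dx = 1.2133.
⟨x⟩ = 0.0000 and ⟨x²⟩ = 0.33124.
(Δx)² = 0.33124 − (0.0000)² = 0.33124.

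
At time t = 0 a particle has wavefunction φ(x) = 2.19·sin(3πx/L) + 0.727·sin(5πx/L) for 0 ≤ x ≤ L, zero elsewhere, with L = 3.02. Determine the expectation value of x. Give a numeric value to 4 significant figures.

⟨x⟩ = ∫ x·|φ|² dx / ∫|φ|² dx (integrals over the domain).
On 0 ≤ x ≤ L (j ≠ l): ∫sin²(jπx/L) dx = L/2, ∫sin(jπx/L)·sin(lπx/L) dx = 0; diagonal moments ∫x·sin²(jπx/L) dx = L²/4, ∫x²·sin²(jπx/L) dx = L³·(1/6 − 1/(4j²π²)); cross terms ∫x·sin(jπx/L)·sin(lπx/L) dx = 0 for j + l even and −4jlL²/(π²(j² − l²)²) for j + l odd, ∫x²·sin(jπx/L)·sin(lπx/L) dx = (−1)^(j+l)·4jlL³/(π²(j² − l²)²); higher powers the same way via product-to-sum and parts.
State is unnormalized: ∫|φ|² dx = 8.0402, and ∫φ*·x·φ dx = 12.141, so ⟨x⟩ = 12.141 / 8.0402.
⟨x⟩ = 1.5100.

1.510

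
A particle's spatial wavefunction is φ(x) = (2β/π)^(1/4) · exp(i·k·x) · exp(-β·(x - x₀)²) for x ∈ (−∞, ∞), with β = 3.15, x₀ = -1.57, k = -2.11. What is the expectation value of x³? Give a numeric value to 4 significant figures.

-4.244

⟨x³⟩ = ∫ x³·|φ|² dx (integrals over the domain).
Gaussian moments (u = x − x₀): ∫u^(2j)·e^(−2βu²) du = (2j−1)!!/(4β)^j · √(π/(2β)), odd powers integrate to 0; here √(π/(2β)) = 0.70616.
⟨x³⟩ = -4.2437.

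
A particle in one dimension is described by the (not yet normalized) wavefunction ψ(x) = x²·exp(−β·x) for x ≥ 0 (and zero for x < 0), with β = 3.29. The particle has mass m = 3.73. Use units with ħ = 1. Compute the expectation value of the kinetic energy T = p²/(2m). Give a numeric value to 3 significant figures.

0.484

T = −(ħ²/2m) d²/dx², so ⟨T⟩ = −(ħ²/2m) ∫ ψ*·ψ'' dx / ∫|ψ|² dx; with m = 3.73.
Differentiate x²·exp(−β·x) with the product rule; every integrand then reduces to terms xʲ·e^(−2βx) on [0, ∞), with ∫₀^∞ xʲ·e^(−2βx) dx = j!/(2β)^(j+1).
State is unnormalized: ∫|ψ|² dx = 0.0019457, and ∫ψ*·(−ħ²/2m · ψ'') dx = 0.00094105, so ⟨T⟩ = 0.00094105 / 0.0019457.
⟨T⟩ = 0.48365.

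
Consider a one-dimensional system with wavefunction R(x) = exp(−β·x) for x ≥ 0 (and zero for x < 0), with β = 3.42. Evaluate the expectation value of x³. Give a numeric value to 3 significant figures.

0.0187

⟨x³⟩ = ∫ x³·|R|² dx / ∫|R|² dx (integrals over the domain).
Every integrand reduces to terms xʲ·e^(−2βx) on [0, ∞); use ∫₀^∞ xʲ·e^(−2βx) dx = j!/(2β)^(j+1).
State is unnormalized: ∫|R|² dx = 0.14620, and ∫R*·x³·R dx = 0.0027411, so ⟨x³⟩ = 0.0027411 / 0.14620.
⟨x³⟩ = 0.018749.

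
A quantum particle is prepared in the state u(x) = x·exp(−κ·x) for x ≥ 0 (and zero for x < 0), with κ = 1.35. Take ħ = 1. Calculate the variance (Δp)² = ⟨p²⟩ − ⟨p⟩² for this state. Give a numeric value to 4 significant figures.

1.823

Compute ⟨p⟩ and ⟨p²⟩ separately; (Δp)² = ⟨p²⟩ − ⟨p⟩².
Differentiate x·exp(−κ·x) with the product rule; every integrand then reduces to terms xʲ·e^(−2κx) on [0, ∞), with ∫₀^∞ xʲ·e^(−2κx) dx = j!/(2κ)^(j+1).
Normalization: ∫|u|² dx = 0.10161.
⟨p⟩ = 0.0000 and ⟨p²⟩ = 1.8225.
(Δp)² = 1.8225 − (0.0000)² = 1.8225.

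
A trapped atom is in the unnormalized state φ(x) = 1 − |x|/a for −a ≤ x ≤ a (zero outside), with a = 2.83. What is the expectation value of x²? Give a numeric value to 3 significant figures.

⟨x²⟩ = ∫ x²·|φ|² dx / ∫|φ|² dx (integrals over the domain).
φ is even, so ∫ over [−a, a] = 2∫₀ᵃ with φ = 1 − x/a there: ∫₀ᵃ (1 − x/a)² dx = a/3, ∫₀ᵃ x²(1 − x/a)² dx = a³/30, ∫₀ᵃ x⁴(1 − x/a)² dx = a⁵/105.
State is unnormalized: ∫|φ|² dx = 1.8867, and ∫φ*·x²·φ dx = 1.5110, so ⟨x²⟩ = 1.5110 / 1.8867.
⟨x²⟩ = 0.80089.

0.801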